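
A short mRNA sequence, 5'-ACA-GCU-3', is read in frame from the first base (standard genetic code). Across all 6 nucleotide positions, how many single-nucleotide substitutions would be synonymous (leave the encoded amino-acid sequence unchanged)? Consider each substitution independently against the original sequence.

Codon 1 (ACA, Thr): 3 synonymous substitutions.
Codon 2 (GCU, Ala): 3 synonymous substitutions.
Total: 3 + 3 = 6.

6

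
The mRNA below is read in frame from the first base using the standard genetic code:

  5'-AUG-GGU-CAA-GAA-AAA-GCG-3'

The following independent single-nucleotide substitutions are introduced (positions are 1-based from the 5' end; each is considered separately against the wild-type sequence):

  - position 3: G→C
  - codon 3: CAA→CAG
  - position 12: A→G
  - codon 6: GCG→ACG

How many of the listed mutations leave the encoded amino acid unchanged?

Codon 1: AUG (Met) → AUC (Ile) — missense.
Codon 3: CAA (Gln) → CAG (Gln) — synonymous.
Codon 4: GAA (Glu) → GAG (Glu) — synonymous.
Codon 6: GCG (Ala) → ACG (Thr) — missense.
Synonymous: 2 of 4.

2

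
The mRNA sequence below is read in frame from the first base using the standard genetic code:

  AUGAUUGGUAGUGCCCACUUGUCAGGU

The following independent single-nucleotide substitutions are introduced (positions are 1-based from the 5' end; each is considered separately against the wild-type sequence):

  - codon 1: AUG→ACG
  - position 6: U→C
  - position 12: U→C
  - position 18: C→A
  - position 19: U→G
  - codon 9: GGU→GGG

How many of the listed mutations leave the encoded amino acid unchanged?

3

Codon 1: AUG (Met) → ACG (Thr) — missense.
Codon 2: AUU (Ile) → AUC (Ile) — synonymous.
Codon 4: AGU (Ser) → AGC (Ser) — synonymous.
Codon 6: CAC (His) → CAA (Gln) — missense.
Codon 7: UUG (Leu) → GUG (Val) — missense.
Codon 9: GGU (Gly) → GGG (Gly) — synonymous.
Synonymous: 3 of 6.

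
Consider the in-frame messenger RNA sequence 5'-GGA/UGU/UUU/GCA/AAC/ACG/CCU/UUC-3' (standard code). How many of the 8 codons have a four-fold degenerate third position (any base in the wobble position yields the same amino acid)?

4

Codon 1 GGA (Gly): third position 4-fold.
Codon 2 UGU (Cys): third position 2-fold.
Codon 3 UUU (Phe): third position 2-fold.
Codon 4 GCA (Ala): third position 4-fold.
Codon 5 AAC (Asn): third position 2-fold.
Codon 6 ACG (Thr): third position 4-fold.
Codon 7 CCU (Pro): third position 4-fold.
Codon 8 UUC (Phe): third position 2-fold.
Four-fold degenerate third positions: 4.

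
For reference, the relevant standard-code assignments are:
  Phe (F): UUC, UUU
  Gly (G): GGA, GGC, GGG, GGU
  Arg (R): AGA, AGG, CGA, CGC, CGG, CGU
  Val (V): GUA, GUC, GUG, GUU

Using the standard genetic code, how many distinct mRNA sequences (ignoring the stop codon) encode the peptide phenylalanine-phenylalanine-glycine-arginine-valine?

384

Phe: 2 codons.
Phe: 2 codons.
Gly: 4 codons.
Arg: 6 codons.
Val: 4 codons.
2 × 2 × 4 × 6 × 4 = 384.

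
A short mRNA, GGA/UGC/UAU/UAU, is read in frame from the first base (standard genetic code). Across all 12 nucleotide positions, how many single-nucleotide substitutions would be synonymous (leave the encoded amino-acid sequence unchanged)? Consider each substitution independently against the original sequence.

Codon 1 (GGA, Gly): 3 synonymous substitutions.
Codon 2 (UGC, Cys): 1 synonymous substitution.
Codon 3 (UAU, Tyr): 1 synonymous substitution.
Codon 4 (UAU, Tyr): 1 synonymous substitution.
Total: 3 + 1 + 1 + 1 = 6.

6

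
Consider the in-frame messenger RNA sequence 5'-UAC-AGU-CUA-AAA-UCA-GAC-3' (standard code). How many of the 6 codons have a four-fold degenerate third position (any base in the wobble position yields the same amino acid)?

2

Codon 1 UAC (Tyr): third position 2-fold.
Codon 2 AGU (Ser): third position 2-fold.
Codon 3 CUA (Leu): third position 4-fold.
Codon 4 AAA (Lys): third position 2-fold.
Codon 5 UCA (Ser): third position 4-fold.
Codon 6 GAC (Asp): third position 2-fold.
Four-fold degenerate third positions: 2.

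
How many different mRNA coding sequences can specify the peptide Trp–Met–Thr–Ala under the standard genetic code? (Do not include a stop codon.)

16

Trp: 1 codon.
Met: 1 codon.
Thr: 4 codons.
Ala: 4 codons.
1 × 1 × 4 × 4 = 16.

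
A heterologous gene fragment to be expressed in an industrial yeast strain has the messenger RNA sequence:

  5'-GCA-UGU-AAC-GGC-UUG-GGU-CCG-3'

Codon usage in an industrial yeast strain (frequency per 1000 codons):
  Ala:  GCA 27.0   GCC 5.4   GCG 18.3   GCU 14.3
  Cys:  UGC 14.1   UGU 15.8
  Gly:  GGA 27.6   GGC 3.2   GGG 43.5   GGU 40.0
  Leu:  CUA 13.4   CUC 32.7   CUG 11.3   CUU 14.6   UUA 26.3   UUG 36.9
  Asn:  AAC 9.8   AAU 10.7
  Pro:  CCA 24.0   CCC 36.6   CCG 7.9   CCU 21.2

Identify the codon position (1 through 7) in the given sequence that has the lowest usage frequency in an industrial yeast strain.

Codon 1 GCA (Ala): 27.0 per 1000.
Codon 2 UGU (Cys): 15.8 per 1000.
Codon 3 AAC (Asn): 9.8 per 1000.
Codon 4 GGC (Gly): 3.2 per 1000.
Codon 5 UUG (Leu): 36.9 per 1000.
Codon 6 GGU (Gly): 40.0 per 1000.
Codon 7 CCG (Pro): 7.9 per 1000.
Lowest frequency is 3.2 at codon 4.

4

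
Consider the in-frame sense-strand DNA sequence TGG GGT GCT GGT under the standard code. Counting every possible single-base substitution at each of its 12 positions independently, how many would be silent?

Codon 1 (TGG, Trp): 0 synonymous substitutions.
Codon 2 (GGT, Gly): 3 synonymous substitutions.
Codon 3 (GCT, Ala): 3 synonymous substitutions.
Codon 4 (GGT, Gly): 3 synonymous substitutions.
Total: 0 + 3 + 3 + 3 = 9.

9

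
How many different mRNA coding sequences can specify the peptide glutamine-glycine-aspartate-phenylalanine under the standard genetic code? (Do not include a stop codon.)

Gln: 2 codons.
Gly: 4 codons.
Asp: 2 codons.
Phe: 2 codons.
2 × 4 × 2 × 2 = 32.

32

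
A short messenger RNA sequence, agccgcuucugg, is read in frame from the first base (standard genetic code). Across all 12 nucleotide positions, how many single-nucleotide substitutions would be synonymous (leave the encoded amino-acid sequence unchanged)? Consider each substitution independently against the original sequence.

5

Codon 1 (AGC, Ser): 1 synonymous substitution.
Codon 2 (CGC, Arg): 3 synonymous substitutions.
Codon 3 (UUC, Phe): 1 synonymous substitution.
Codon 4 (UGG, Trp): 0 synonymous substitutions.
Total: 1 + 3 + 1 + 0 = 5.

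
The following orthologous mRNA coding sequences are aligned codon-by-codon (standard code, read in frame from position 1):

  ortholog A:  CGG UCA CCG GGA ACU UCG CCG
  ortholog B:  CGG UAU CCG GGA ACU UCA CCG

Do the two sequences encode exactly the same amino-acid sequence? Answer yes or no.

Codon 1: CGG Arg / CGG Arg — identical.
Codon 2: UCA Ser / UAU Tyr — nonsynonymous.
Codon 3: CCG Pro / CCG Pro — identical.
Codon 4: GGA Gly / GGA Gly — identical.
Codon 5: ACU Thr / ACU Thr — identical.
Codon 6: UCG Ser / UCA Ser — synonymous.
Codon 7: CCG Pro / CCG Pro — identical.
Nonsynonymous differences: 1 → different protein.

no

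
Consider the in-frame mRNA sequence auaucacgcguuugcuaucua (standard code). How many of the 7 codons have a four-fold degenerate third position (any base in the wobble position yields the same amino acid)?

4

Codon 1 AUA (Ile): third position 3-fold.
Codon 2 UCA (Ser): third position 4-fold.
Codon 3 CGC (Arg): third position 4-fold.
Codon 4 GUU (Val): third position 4-fold.
Codon 5 UGC (Cys): third position 2-fold.
Codon 6 UAU (Tyr): third position 2-fold.
Codon 7 CUA (Leu): third position 4-fold.
Four-fold degenerate third positions: 4.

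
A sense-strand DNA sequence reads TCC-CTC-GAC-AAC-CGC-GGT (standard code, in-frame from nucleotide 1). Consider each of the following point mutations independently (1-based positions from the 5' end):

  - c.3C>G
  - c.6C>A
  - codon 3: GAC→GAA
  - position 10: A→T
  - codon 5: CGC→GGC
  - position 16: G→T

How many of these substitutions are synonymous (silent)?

2

Codon 1: TCC (Ser) → TCG (Ser) — synonymous.
Codon 2: CTC (Leu) → CTA (Leu) — synonymous.
Codon 3: GAC (Asp) → GAA (Glu) — missense.
Codon 4: AAC (Asn) → TAC (Tyr) — missense.
Codon 5: CGC (Arg) → GGC (Gly) — missense.
Codon 6: GGT (Gly) → TGT (Cys) — missense.
Synonymous: 2 of 6.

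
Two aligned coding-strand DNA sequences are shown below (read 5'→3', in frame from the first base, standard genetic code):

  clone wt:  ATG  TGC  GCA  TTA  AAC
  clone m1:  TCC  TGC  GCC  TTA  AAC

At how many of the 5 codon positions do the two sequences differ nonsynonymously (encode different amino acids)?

Codon 1: ATG Met / TCC Ser — nonsynonymous.
Codon 2: TGC Cys / TGC Cys — identical.
Codon 3: GCA Ala / GCC Ala — synonymous.
Codon 4: TTA Leu / TTA Leu — identical.
Codon 5: AAC Asn / AAC Asn — identical.
Nonsynonymous differences: 1.

1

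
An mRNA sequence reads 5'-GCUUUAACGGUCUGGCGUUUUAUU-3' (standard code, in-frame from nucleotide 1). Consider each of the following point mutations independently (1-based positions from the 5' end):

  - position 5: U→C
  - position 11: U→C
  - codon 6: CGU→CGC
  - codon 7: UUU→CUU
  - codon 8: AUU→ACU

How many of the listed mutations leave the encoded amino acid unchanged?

Codon 2: UUA (Leu) → UCA (Ser) — missense.
Codon 4: GUC (Val) → GCC (Ala) — missense.
Codon 6: CGU (Arg) → CGC (Arg) — synonymous.
Codon 7: UUU (Phe) → CUU (Leu) — missense.
Codon 8: AUU (Ile) → ACU (Thr) — missense.
Synonymous: 1 of 5.

1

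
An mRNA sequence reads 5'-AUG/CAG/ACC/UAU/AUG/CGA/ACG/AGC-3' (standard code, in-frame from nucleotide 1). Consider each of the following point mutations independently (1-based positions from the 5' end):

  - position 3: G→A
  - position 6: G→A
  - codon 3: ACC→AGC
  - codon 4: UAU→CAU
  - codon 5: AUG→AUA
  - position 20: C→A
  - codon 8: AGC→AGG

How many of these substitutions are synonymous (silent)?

1

Codon 1: AUG (Met) → AUA (Ile) — missense.
Codon 2: CAG (Gln) → CAA (Gln) — synonymous.
Codon 3: ACC (Thr) → AGC (Ser) — missense.
Codon 4: UAU (Tyr) → CAU (His) — missense.
Codon 5: AUG (Met) → AUA (Ile) — missense.
Codon 7: ACG (Thr) → AAG (Lys) — missense.
Codon 8: AGC (Ser) → AGG (Arg) — missense.
Synonymous: 1 of 7.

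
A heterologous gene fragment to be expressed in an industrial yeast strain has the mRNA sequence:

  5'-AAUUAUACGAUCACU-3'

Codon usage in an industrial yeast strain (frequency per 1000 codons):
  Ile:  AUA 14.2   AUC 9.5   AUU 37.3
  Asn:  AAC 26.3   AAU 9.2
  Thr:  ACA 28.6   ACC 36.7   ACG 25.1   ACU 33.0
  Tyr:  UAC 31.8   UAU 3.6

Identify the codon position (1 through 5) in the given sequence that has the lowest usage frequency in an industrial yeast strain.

Codon 1 AAU (Asn): 9.2 per 1000.
Codon 2 UAU (Tyr): 3.6 per 1000.
Codon 3 ACG (Thr): 25.1 per 1000.
Codon 4 AUC (Ile): 9.5 per 1000.
Codon 5 ACU (Thr): 33.0 per 1000.
Lowest frequency is 3.6 at codon 2.

2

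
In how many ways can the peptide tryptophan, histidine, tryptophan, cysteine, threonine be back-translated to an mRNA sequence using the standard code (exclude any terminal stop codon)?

16

Trp: 1 codon.
His: 2 codons.
Trp: 1 codon.
Cys: 2 codons.
Thr: 4 codons.
1 × 2 × 1 × 2 × 4 = 16.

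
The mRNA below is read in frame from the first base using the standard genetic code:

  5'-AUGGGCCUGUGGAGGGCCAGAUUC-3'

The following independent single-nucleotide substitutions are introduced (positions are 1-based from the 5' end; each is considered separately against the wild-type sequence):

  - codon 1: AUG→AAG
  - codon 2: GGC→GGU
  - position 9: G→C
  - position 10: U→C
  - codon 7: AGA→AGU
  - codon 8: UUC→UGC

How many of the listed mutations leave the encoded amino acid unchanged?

2

Codon 1: AUG (Met) → AAG (Lys) — missense.
Codon 2: GGC (Gly) → GGU (Gly) — synonymous.
Codon 3: CUG (Leu) → CUC (Leu) — synonymous.
Codon 4: UGG (Trp) → CGG (Arg) — missense.
Codon 7: AGA (Arg) → AGU (Ser) — missense.
Codon 8: UUC (Phe) → UGC (Cys) — missense.
Synonymous: 2 of 6.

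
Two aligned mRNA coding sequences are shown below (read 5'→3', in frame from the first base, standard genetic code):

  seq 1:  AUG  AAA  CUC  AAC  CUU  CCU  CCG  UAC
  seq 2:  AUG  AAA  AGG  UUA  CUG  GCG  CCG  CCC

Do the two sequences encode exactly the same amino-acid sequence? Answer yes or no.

Codon 1: AUG Met / AUG Met — identical.
Codon 2: AAA Lys / AAA Lys — identical.
Codon 3: CUC Leu / AGG Arg — nonsynonymous.
Codon 4: AAC Asn / UUA Leu — nonsynonymous.
Codon 5: CUU Leu / CUG Leu — synonymous.
Codon 6: CCU Pro / GCG Ala — nonsynonymous.
Codon 7: CCG Pro / CCG Pro — identical.
Codon 8: UAC Tyr / CCC Pro — nonsynonymous.
Nonsynonymous differences: 4 → different protein.

no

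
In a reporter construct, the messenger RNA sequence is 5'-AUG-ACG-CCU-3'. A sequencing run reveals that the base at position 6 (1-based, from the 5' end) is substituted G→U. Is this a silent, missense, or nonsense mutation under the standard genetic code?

Position 6 falls in codon 2: ACG → Thr.
After the substitution the codon is ACU → Thr.
Both encode Thr, so the change is synonymous.

silent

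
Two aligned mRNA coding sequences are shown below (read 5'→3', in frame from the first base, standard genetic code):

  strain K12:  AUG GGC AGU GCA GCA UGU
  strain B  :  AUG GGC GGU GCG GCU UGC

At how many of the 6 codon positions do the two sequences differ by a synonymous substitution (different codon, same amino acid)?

Codon 1: AUG Met / AUG Met — identical.
Codon 2: GGC Gly / GGC Gly — identical.
Codon 3: AGU Ser / GGU Gly — nonsynonymous.
Codon 4: GCA Ala / GCG Ala — synonymous.
Codon 5: GCA Ala / GCU Ala — synonymous.
Codon 6: UGU Cys / UGC Cys — synonymous.
Synonymous differences: 3.

3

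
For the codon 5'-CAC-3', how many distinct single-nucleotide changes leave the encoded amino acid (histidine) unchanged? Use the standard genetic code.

1

Position 1: none → 0 synonymous.
Position 2: none → 0 synonymous.
Position 3: CAU → 1 synonymous.
Total: 0 + 0 + 1 = 1.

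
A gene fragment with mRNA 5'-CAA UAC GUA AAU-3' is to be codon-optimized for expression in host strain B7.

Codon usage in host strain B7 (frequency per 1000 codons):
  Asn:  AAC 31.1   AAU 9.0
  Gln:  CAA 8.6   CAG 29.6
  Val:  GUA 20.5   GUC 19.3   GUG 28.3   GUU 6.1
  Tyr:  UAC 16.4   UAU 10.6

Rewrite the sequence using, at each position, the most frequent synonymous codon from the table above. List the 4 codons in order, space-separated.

CAG UAC GUG AAC

Codon 1 (Gln): best is CAG at 29.6.
Codon 2 (Tyr): best is UAC at 16.4.
Codon 3 (Val): best is GUG at 28.3.
Codon 4 (Asn): best is AAC at 31.1.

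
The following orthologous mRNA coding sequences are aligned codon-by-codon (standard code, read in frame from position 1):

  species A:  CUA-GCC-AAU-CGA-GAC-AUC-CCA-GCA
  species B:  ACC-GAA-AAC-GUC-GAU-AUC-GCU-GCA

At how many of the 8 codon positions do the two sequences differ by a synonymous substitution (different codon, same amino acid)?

Codon 1: CUA Leu / ACC Thr — nonsynonymous.
Codon 2: GCC Ala / GAA Glu — nonsynonymous.
Codon 3: AAU Asn / AAC Asn — synonymous.
Codon 4: CGA Arg / GUC Val — nonsynonymous.
Codon 5: GAC Asp / GAU Asp — synonymous.
Codon 6: AUC Ile / AUC Ile — identical.
Codon 7: CCA Pro / GCU Ala — nonsynonymous.
Codon 8: GCA Ala / GCA Ala — identical.
Synonymous differences: 2.

2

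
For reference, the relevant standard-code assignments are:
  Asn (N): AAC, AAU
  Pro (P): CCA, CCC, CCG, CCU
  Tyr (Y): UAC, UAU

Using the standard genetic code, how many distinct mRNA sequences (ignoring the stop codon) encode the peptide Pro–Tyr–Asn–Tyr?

32

Pro: 4 codons.
Tyr: 2 codons.
Asn: 2 codons.
Tyr: 2 codons.
4 × 2 × 2 × 2 = 32.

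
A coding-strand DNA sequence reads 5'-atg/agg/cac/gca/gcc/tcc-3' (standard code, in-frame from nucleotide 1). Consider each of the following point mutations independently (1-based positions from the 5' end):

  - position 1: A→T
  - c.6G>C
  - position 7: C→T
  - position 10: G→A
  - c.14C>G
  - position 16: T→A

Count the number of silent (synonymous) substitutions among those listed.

0

Codon 1: ATG (Met) → TTG (Leu) — missense.
Codon 2: AGG (Arg) → AGC (Ser) — missense.
Codon 3: CAC (His) → TAC (Tyr) — missense.
Codon 4: GCA (Ala) → ACA (Thr) — missense.
Codon 5: GCC (Ala) → GGC (Gly) — missense.
Codon 6: TCC (Ser) → ACC (Thr) — missense.
Synonymous: 0 of 6.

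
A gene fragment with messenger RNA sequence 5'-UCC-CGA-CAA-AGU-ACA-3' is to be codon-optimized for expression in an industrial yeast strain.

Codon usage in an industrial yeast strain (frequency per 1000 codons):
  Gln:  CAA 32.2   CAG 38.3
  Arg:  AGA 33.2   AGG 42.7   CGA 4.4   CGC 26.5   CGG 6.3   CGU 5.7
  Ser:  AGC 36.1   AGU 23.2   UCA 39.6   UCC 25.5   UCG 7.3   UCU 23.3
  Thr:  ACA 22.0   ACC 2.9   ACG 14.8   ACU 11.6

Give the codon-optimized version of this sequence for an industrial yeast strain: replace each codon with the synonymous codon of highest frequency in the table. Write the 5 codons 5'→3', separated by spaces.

Codon 1 (Ser): best is UCA at 39.6.
Codon 2 (Arg): best is AGG at 42.7.
Codon 3 (Gln): best is CAG at 38.3.
Codon 4 (Ser): best is UCA at 39.6.
Codon 5 (Thr): best is ACA at 22.0.

UCA AGG CAG UCA ACA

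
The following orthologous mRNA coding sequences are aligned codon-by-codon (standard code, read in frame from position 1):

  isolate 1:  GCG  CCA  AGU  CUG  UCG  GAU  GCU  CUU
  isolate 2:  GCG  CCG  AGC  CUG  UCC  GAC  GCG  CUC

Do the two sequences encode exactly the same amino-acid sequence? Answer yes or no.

Codon 1: GCG Ala / GCG Ala — identical.
Codon 2: CCA Pro / CCG Pro — synonymous.
Codon 3: AGU Ser / AGC Ser — synonymous.
Codon 4: CUG Leu / CUG Leu — identical.
Codon 5: UCG Ser / UCC Ser — synonymous.
Codon 6: GAU Asp / GAC Asp — synonymous.
Codon 7: GCU Ala / GCG Ala — synonymous.
Codon 8: CUU Leu / CUC Leu — synonymous.
Nonsynonymous differences: 0 → same protein.

yes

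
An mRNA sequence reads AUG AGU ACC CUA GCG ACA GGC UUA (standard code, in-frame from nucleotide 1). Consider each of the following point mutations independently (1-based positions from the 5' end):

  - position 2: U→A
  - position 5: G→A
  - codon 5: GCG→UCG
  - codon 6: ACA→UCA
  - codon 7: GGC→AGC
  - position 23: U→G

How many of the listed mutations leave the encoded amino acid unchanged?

Codon 1: AUG (Met) → AAG (Lys) — missense.
Codon 2: AGU (Ser) → AAU (Asn) — missense.
Codon 5: GCG (Ala) → UCG (Ser) — missense.
Codon 6: ACA (Thr) → UCA (Ser) — missense.
Codon 7: GGC (Gly) → AGC (Ser) — missense.
Codon 8: UUA (Leu) → UGA (Stop) — nonsense.
Synonymous: 0 of 6.

0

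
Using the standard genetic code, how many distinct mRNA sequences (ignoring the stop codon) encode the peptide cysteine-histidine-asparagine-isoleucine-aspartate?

48

Cys: 2 codons.
His: 2 codons.
Asn: 2 codons.
Ile: 3 codons.
Asp: 2 codons.
2 × 2 × 2 × 3 × 2 = 48.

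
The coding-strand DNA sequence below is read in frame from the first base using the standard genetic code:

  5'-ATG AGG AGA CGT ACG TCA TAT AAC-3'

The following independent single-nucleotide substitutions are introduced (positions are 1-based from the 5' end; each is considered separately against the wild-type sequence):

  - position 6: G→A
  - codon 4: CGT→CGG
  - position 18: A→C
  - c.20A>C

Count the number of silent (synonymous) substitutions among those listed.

3

Codon 2: AGG (Arg) → AGA (Arg) — synonymous.
Codon 4: CGT (Arg) → CGG (Arg) — synonymous.
Codon 6: TCA (Ser) → TCC (Ser) — synonymous.
Codon 7: TAT (Tyr) → TCT (Ser) — missense.
Synonymous: 3 of 4.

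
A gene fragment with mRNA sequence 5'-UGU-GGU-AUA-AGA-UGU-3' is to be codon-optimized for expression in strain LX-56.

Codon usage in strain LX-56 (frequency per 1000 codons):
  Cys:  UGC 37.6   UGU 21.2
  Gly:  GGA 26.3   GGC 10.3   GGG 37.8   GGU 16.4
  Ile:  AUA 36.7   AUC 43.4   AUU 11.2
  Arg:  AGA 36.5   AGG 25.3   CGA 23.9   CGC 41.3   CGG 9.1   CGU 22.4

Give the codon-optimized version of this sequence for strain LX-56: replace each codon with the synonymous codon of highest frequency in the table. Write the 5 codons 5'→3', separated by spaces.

UGC GGG AUC CGC UGC

Codon 1 (Cys): best is UGC at 37.6.
Codon 2 (Gly): best is GGG at 37.8.
Codon 3 (Ile): best is AUC at 43.4.
Codon 4 (Arg): best is CGC at 41.3.
Codon 5 (Cys): best is UGC at 37.6.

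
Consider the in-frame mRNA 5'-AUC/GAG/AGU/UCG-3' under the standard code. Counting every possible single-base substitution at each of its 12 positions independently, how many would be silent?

7

Codon 1 (AUC, Ile): 2 synonymous substitutions.
Codon 2 (GAG, Glu): 1 synonymous substitution.
Codon 3 (AGU, Ser): 1 synonymous substitution.
Codon 4 (UCG, Ser): 3 synonymous substitutions.
Total: 2 + 1 + 1 + 3 = 7.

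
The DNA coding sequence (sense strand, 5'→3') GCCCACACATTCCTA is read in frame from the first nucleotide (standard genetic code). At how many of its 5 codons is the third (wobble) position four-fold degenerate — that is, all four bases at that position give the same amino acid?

3

Codon 1 GCC (Ala): third position 4-fold.
Codon 2 CAC (His): third position 2-fold.
Codon 3 ACA (Thr): third position 4-fold.
Codon 4 TTC (Phe): third position 2-fold.
Codon 5 CTA (Leu): third position 4-fold.
Four-fold degenerate third positions: 3.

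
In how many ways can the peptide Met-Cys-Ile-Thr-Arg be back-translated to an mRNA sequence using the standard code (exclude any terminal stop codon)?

144

Met: 1 codon.
Cys: 2 codons.
Ile: 3 codons.
Thr: 4 codons.
Arg: 6 codons.
1 × 2 × 3 × 4 × 6 = 144.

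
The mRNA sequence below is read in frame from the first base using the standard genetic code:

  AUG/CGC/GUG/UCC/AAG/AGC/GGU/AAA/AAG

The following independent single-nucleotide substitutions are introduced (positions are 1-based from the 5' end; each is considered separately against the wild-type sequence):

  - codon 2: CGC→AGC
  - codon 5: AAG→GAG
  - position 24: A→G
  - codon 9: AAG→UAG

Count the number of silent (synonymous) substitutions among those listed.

1

Codon 2: CGC (Arg) → AGC (Ser) — missense.
Codon 5: AAG (Lys) → GAG (Glu) — missense.
Codon 8: AAA (Lys) → AAG (Lys) — synonymous.
Codon 9: AAG (Lys) → UAG (Stop) — nonsense.
Synonymous: 1 of 4.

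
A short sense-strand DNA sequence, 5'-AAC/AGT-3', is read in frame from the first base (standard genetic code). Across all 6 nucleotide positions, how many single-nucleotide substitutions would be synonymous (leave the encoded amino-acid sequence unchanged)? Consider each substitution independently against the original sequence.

2

Codon 1 (AAC, Asn): 1 synonymous substitution.
Codon 2 (AGT, Ser): 1 synonymous substitution.
Total: 1 + 1 = 2.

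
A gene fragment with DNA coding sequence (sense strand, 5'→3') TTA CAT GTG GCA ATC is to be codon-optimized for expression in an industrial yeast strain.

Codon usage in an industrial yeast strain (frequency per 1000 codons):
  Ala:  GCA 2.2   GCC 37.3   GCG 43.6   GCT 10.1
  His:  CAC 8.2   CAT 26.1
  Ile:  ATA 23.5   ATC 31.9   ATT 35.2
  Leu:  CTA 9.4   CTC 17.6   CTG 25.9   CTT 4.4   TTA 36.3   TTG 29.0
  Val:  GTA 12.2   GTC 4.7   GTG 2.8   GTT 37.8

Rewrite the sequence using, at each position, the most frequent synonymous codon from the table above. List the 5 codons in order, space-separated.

TTA CAT GTT GCG ATT

Codon 1 (Leu): best is TTA at 36.3.
Codon 2 (His): best is CAT at 26.1.
Codon 3 (Val): best is GTT at 37.8.
Codon 4 (Ala): best is GCG at 43.6.
Codon 5 (Ile): best is ATT at 35.2.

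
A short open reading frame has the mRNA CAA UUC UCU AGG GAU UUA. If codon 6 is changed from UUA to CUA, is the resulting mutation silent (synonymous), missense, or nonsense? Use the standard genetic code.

silent

Position 16 falls in codon 6: UUA → Leu.
After the substitution the codon is CUA → Leu.
Both encode Leu, so the change is synonymous.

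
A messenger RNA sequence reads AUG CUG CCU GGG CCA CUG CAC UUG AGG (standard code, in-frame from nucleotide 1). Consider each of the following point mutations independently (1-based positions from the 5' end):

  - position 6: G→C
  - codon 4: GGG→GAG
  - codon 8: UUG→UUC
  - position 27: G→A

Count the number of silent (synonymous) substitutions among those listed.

Codon 2: CUG (Leu) → CUC (Leu) — synonymous.
Codon 4: GGG (Gly) → GAG (Glu) — missense.
Codon 8: UUG (Leu) → UUC (Phe) — missense.
Codon 9: AGG (Arg) → AGA (Arg) — synonymous.
Synonymous: 2 of 4.

2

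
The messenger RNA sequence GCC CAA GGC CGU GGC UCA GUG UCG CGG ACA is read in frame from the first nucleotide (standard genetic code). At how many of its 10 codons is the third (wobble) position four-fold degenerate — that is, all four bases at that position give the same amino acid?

Codon 1 GCC (Ala): third position 4-fold.
Codon 2 CAA (Gln): third position 2-fold.
Codon 3 GGC (Gly): third position 4-fold.
Codon 4 CGU (Arg): third position 4-fold.
Codon 5 GGC (Gly): third position 4-fold.
Codon 6 UCA (Ser): third position 4-fold.
Codon 7 GUG (Val): third position 4-fold.
Codon 8 UCG (Ser): third position 4-fold.
Codon 9 CGG (Arg): third position 4-fold.
Codon 10 ACA (Thr): third position 4-fold.
Four-fold degenerate third positions: 9.

9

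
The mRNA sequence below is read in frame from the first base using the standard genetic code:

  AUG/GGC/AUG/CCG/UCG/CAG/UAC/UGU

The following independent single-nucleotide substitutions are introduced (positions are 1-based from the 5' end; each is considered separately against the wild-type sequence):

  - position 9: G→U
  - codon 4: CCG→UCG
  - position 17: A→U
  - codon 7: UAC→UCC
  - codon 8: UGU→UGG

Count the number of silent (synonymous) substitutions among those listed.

Codon 3: AUG (Met) → AUU (Ile) — missense.
Codon 4: CCG (Pro) → UCG (Ser) — missense.
Codon 6: CAG (Gln) → CUG (Leu) — missense.
Codon 7: UAC (Tyr) → UCC (Ser) — missense.
Codon 8: UGU (Cys) → UGG (Trp) — missense.
Synonymous: 0 of 5.

0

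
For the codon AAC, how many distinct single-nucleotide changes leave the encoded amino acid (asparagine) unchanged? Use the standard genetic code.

1

Position 1: none → 0 synonymous.
Position 2: none → 0 synonymous.
Position 3: AAT → 1 synonymous.
Total: 0 + 0 + 1 = 1.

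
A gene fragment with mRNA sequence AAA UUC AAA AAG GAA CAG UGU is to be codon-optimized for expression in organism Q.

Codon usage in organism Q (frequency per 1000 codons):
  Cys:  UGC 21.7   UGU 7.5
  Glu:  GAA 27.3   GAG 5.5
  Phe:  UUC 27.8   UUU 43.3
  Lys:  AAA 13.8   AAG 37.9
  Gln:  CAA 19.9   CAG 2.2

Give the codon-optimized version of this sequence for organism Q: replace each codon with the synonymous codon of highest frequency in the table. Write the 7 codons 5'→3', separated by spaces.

AAG UUU AAG AAG GAA CAA UGC

Codon 1 (Lys): best is AAG at 37.9.
Codon 2 (Phe): best is UUU at 43.3.
Codon 3 (Lys): best is AAG at 37.9.
Codon 4 (Lys): best is AAG at 37.9.
Codon 5 (Glu): best is GAA at 27.3.
Codon 6 (Gln): best is CAA at 19.9.
Codon 7 (Cys): best is UGC at 21.7.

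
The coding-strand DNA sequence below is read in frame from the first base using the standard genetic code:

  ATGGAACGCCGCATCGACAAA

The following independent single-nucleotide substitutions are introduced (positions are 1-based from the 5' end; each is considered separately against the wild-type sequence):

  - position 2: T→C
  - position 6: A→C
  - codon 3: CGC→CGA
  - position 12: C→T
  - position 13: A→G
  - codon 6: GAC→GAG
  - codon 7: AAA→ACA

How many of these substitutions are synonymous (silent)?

2

Codon 1: ATG (Met) → ACG (Thr) — missense.
Codon 2: GAA (Glu) → GAC (Asp) — missense.
Codon 3: CGC (Arg) → CGA (Arg) — synonymous.
Codon 4: CGC (Arg) → CGT (Arg) — synonymous.
Codon 5: ATC (Ile) → GTC (Val) — missense.
Codon 6: GAC (Asp) → GAG (Glu) — missense.
Codon 7: AAA (Lys) → ACA (Thr) — missense.
Synonymous: 2 of 7.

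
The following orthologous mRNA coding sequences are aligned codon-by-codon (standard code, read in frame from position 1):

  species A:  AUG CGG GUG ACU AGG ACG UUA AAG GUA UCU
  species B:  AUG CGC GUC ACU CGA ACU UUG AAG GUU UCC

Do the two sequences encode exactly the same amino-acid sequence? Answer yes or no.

yes

Codon 1: AUG Met / AUG Met — identical.
Codon 2: CGG Arg / CGC Arg — synonymous.
Codon 3: GUG Val / GUC Val — synonymous.
Codon 4: ACU Thr / ACU Thr — identical.
Codon 5: AGG Arg / CGA Arg — synonymous.
Codon 6: ACG Thr / ACU Thr — synonymous.
Codon 7: UUA Leu / UUG Leu — synonymous.
Codon 8: AAG Lys / AAG Lys — identical.
Codon 9: GUA Val / GUU Val — synonymous.
Codon 10: UCU Ser / UCC Ser — synonymous.
Nonsynonymous differences: 0 → same protein.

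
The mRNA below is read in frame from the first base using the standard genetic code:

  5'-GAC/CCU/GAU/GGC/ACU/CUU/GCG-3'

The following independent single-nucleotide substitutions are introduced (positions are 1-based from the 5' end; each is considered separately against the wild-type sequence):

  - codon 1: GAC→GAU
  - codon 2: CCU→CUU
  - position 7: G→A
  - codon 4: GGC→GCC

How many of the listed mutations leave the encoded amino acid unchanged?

Codon 1: GAC (Asp) → GAU (Asp) — synonymous.
Codon 2: CCU (Pro) → CUU (Leu) — missense.
Codon 3: GAU (Asp) → AAU (Asn) — missense.
Codon 4: GGC (Gly) → GCC (Ala) — missense.
Synonymous: 1 of 4.

1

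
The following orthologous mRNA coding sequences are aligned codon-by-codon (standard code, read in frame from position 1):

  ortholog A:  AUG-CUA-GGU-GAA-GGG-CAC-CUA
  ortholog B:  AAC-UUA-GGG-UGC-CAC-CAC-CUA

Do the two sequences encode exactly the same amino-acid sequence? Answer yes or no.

no

Codon 1: AUG Met / AAC Asn — nonsynonymous.
Codon 2: CUA Leu / UUA Leu — synonymous.
Codon 3: GGU Gly / GGG Gly — synonymous.
Codon 4: GAA Glu / UGC Cys — nonsynonymous.
Codon 5: GGG Gly / CAC His — nonsynonymous.
Codon 6: CAC His / CAC His — identical.
Codon 7: CUA Leu / CUA Leu — identical.
Nonsynonymous differences: 3 → different protein.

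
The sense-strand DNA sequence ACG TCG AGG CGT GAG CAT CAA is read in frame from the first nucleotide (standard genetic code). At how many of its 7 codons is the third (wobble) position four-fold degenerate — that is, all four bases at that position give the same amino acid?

3

Codon 1 ACG (Thr): third position 4-fold.
Codon 2 TCG (Ser): third position 4-fold.
Codon 3 AGG (Arg): third position 2-fold.
Codon 4 CGT (Arg): third position 4-fold.
Codon 5 GAG (Glu): third position 2-fold.
Codon 6 CAT (His): third position 2-fold.
Codon 7 CAA (Gln): third position 2-fold.
Four-fold degenerate third positions: 3.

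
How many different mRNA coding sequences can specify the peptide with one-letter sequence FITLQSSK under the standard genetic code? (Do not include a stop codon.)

20736

Phe: 2 codons.
Ile: 3 codons.
Thr: 4 codons.
Leu: 6 codons.
Gln: 2 codons.
Ser: 6 codons.
Ser: 6 codons.
Lys: 2 codons.
2 × 3 × 4 × 6 × 2 × 6 × 6 × 2 = 20736.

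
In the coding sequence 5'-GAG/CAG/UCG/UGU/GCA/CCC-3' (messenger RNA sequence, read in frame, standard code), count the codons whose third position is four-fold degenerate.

Codon 1 GAG (Glu): third position 2-fold.
Codon 2 CAG (Gln): third position 2-fold.
Codon 3 UCG (Ser): third position 4-fold.
Codon 4 UGU (Cys): third position 2-fold.
Codon 5 GCA (Ala): third position 4-fold.
Codon 6 CCC (Pro): third position 4-fold.
Four-fold degenerate third positions: 3.

3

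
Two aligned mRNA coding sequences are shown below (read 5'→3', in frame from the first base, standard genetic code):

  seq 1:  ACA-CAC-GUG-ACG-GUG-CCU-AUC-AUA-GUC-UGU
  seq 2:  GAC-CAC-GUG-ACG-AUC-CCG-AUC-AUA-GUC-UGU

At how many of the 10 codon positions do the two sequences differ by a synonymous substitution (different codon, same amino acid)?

Codon 1: ACA Thr / GAC Asp — nonsynonymous.
Codon 2: CAC His / CAC His — identical.
Codon 3: GUG Val / GUG Val — identical.
Codon 4: ACG Thr / ACG Thr — identical.
Codon 5: GUG Val / AUC Ile — nonsynonymous.
Codon 6: CCU Pro / CCG Pro — synonymous.
Codon 7: AUC Ile / AUC Ile — identical.
Codon 8: AUA Ile / AUA Ile — identical.
Codon 9: GUC Val / GUC Val — identical.
Codon 10: UGU Cys / UGU Cys — identical.
Synonymous differences: 1.

1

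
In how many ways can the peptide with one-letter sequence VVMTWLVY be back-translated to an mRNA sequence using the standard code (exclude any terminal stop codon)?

3072

Val: 4 codons.
Val: 4 codons.
Met: 1 codon.
Thr: 4 codons.
Trp: 1 codon.
Leu: 6 codons.
Val: 4 codons.
Tyr: 2 codons.
4 × 4 × 1 × 4 × 1 × 6 × 4 × 2 = 3072.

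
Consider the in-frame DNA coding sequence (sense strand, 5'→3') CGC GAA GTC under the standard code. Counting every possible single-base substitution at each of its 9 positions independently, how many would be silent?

Codon 1 (CGC, Arg): 3 synonymous substitutions.
Codon 2 (GAA, Glu): 1 synonymous substitution.
Codon 3 (GTC, Val): 3 synonymous substitutions.
Total: 3 + 1 + 3 = 7.

7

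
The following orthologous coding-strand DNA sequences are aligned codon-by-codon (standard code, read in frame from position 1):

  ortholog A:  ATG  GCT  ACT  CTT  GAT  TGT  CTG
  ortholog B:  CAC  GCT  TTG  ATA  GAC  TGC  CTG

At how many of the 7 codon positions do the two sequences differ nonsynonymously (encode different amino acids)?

Codon 1: ATG Met / CAC His — nonsynonymous.
Codon 2: GCT Ala / GCT Ala — identical.
Codon 3: ACT Thr / TTG Leu — nonsynonymous.
Codon 4: CTT Leu / ATA Ile — nonsynonymous.
Codon 5: GAT Asp / GAC Asp — synonymous.
Codon 6: TGT Cys / TGC Cys — synonymous.
Codon 7: CTG Leu / CTG Leu — identical.
Nonsynonymous differences: 3.

3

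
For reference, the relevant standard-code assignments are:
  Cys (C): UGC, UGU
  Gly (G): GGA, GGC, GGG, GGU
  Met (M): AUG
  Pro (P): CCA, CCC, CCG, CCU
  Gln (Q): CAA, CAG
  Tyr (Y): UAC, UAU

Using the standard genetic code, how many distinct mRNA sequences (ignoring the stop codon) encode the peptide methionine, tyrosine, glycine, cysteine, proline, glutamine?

128

Met: 1 codon.
Tyr: 2 codons.
Gly: 4 codons.
Cys: 2 codons.
Pro: 4 codons.
Gln: 2 codons.
1 × 2 × 4 × 2 × 4 × 2 = 128.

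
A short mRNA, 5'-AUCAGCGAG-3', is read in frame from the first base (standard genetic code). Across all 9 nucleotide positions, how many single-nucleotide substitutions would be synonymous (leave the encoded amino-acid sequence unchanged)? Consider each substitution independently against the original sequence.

4

Codon 1 (AUC, Ile): 2 synonymous substitutions.
Codon 2 (AGC, Ser): 1 synonymous substitution.
Codon 3 (GAG, Glu): 1 synonymous substitution.
Total: 2 + 1 + 1 = 4.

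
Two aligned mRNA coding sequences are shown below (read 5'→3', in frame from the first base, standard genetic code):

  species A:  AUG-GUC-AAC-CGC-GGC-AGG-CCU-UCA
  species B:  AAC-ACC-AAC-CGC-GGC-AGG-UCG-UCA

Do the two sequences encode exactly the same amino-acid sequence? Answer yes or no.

no

Codon 1: AUG Met / AAC Asn — nonsynonymous.
Codon 2: GUC Val / ACC Thr — nonsynonymous.
Codon 3: AAC Asn / AAC Asn — identical.
Codon 4: CGC Arg / CGC Arg — identical.
Codon 5: GGC Gly / GGC Gly — identical.
Codon 6: AGG Arg / AGG Arg — identical.
Codon 7: CCU Pro / UCG Ser — nonsynonymous.
Codon 8: UCA Ser / UCA Ser — identical.
Nonsynonymous differences: 3 → different protein.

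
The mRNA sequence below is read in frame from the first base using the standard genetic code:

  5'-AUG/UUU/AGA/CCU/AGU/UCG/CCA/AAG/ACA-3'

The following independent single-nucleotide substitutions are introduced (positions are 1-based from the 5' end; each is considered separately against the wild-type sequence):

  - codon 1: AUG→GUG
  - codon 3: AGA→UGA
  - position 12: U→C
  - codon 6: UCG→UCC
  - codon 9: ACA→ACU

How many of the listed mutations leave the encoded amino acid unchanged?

3

Codon 1: AUG (Met) → GUG (Val) — missense.
Codon 3: AGA (Arg) → UGA (Stop) — nonsense.
Codon 4: CCU (Pro) → CCC (Pro) — synonymous.
Codon 6: UCG (Ser) → UCC (Ser) — synonymous.
Codon 9: ACA (Thr) → ACU (Thr) — synonymous.
Synonymous: 3 of 5.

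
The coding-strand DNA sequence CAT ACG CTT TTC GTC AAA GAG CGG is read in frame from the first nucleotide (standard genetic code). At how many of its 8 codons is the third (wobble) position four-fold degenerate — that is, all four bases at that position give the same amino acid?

4

Codon 1 CAT (His): third position 2-fold.
Codon 2 ACG (Thr): third position 4-fold.
Codon 3 CTT (Leu): third position 4-fold.
Codon 4 TTC (Phe): third position 2-fold.
Codon 5 GTC (Val): third position 4-fold.
Codon 6 AAA (Lys): third position 2-fold.
Codon 7 GAG (Glu): third position 2-fold.
Codon 8 CGG (Arg): third position 4-fold.
Four-fold degenerate third positions: 4.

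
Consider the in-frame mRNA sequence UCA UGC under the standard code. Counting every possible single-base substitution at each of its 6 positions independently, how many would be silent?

Codon 1 (UCA, Ser): 3 synonymous substitutions.
Codon 2 (UGC, Cys): 1 synonymous substitution.
Total: 3 + 1 = 4.

4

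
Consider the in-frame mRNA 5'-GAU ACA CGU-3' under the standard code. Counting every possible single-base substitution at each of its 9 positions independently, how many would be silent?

7

Codon 1 (GAU, Asp): 1 synonymous substitution.
Codon 2 (ACA, Thr): 3 synonymous substitutions.
Codon 3 (CGU, Arg): 3 synonymous substitutions.
Total: 1 + 3 + 3 = 7.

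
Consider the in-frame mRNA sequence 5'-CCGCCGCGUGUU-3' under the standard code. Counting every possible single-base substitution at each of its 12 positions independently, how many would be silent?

Codon 1 (CCG, Pro): 3 synonymous substitutions.
Codon 2 (CCG, Pro): 3 synonymous substitutions.
Codon 3 (CGU, Arg): 3 synonymous substitutions.
Codon 4 (GUU, Val): 3 synonymous substitutions.
Total: 3 + 3 + 3 + 3 = 12.

12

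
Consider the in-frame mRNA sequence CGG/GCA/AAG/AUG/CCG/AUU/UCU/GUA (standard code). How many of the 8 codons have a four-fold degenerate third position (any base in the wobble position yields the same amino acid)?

5

Codon 1 CGG (Arg): third position 4-fold.
Codon 2 GCA (Ala): third position 4-fold.
Codon 3 AAG (Lys): third position 2-fold.
Codon 4 AUG (Met): third position 1-fold.
Codon 5 CCG (Pro): third position 4-fold.
Codon 6 AUU (Ile): third position 3-fold.
Codon 7 UCU (Ser): third position 4-fold.
Codon 8 GUA (Val): third position 4-fold.
Four-fold degenerate third positions: 5.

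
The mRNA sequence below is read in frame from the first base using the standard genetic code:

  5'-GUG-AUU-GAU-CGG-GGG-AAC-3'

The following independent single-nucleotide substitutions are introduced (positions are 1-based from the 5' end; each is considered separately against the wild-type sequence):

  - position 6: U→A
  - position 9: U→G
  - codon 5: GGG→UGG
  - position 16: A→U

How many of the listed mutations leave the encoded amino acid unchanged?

Codon 2: AUU (Ile) → AUA (Ile) — synonymous.
Codon 3: GAU (Asp) → GAG (Glu) — missense.
Codon 5: GGG (Gly) → UGG (Trp) — missense.
Codon 6: AAC (Asn) → UAC (Tyr) — missense.
Synonymous: 1 of 4.

1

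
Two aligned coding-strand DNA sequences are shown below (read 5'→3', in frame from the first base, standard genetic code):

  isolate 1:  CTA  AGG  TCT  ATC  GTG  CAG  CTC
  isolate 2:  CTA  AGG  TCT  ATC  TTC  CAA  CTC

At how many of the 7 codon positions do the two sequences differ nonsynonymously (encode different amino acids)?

1

Codon 1: CTA Leu / CTA Leu — identical.
Codon 2: AGG Arg / AGG Arg — identical.
Codon 3: TCT Ser / TCT Ser — identical.
Codon 4: ATC Ile / ATC Ile — identical.
Codon 5: GTG Val / TTC Phe — nonsynonymous.
Codon 6: CAG Gln / CAA Gln — synonymous.
Codon 7: CTC Leu / CTC Leu — identical.
Nonsynonymous differences: 1.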